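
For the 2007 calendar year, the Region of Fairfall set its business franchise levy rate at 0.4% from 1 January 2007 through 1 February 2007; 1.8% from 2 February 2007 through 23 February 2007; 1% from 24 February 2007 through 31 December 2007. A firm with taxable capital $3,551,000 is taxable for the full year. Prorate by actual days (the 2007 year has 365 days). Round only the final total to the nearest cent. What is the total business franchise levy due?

$35,354.34

1 January – 1 February 2007: 32 days at 0.4% → $3,551,000 × 0.4% × 32/365 = $1,245.2822
2 February – 23 February 2007: 22 days at 1.8% → $3,551,000 × 1.8% × 22/365 = $3,852.5918
24 February – 31 December 2007: 311 days at 1% → $3,551,000 × 1% × 311/365 = $30,256.4658
Total = $35,354.3397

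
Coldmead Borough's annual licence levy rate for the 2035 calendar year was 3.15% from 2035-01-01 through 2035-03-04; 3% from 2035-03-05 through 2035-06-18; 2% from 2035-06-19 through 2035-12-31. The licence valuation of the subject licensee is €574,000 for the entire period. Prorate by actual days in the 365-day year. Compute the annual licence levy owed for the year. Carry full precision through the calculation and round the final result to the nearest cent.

€14,286.31

2035-01-01 to 2035-03-04: 63 days at 3.15% → €574,000 × 3.15% × 63/365 = €3,120.8301
2035-03-05 to 2035-06-18: 106 days at 3% → €574,000 × 3% × 106/365 = €5,000.8767
2035-06-19 to 2035-12-31: 196 days at 2% → €574,000 × 2% × 196/365 = €6,164.6027
Total = €14,286.3096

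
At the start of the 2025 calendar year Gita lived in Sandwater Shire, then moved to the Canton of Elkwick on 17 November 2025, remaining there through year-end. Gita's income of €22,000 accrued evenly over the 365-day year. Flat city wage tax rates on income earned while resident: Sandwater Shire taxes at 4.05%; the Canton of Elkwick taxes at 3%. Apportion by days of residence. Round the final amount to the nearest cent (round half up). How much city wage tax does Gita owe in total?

Sandwater Shire, 1 January – 16 November 2025: 320 days → €22,000 × 4.05% × 320/365 = €781.1507
The Canton of Elkwick, 17 November – 31 December 2025: 45 days → €22,000 × 3% × 45/365 = €81.3699
Total = €862.5205

€862.52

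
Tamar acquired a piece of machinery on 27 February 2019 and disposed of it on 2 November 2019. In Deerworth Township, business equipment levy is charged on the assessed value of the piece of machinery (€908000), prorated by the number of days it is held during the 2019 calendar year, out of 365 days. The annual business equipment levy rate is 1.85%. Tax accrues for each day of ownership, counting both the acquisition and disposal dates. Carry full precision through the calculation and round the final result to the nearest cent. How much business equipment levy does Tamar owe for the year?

Days held (27 February – 2 November 2019): 249 out of 365
Tax = €908000 × 1.85% × 249/365 = €11459.4575

€11459.46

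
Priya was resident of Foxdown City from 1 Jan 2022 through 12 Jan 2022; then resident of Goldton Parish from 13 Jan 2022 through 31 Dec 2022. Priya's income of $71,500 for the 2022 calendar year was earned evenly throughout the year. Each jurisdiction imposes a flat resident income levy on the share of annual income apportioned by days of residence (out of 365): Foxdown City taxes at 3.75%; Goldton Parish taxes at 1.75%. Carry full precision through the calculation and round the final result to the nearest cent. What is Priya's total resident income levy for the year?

Foxdown City, 1 Jan – 12 Jan 2022: 12 days → $71,500 × 3.75% × 12/365 = $88.1507
Goldton Parish, 13 Jan – 31 Dec 2022: 353 days → $71,500 × 1.75% × 353/365 = $1,210.1130
Total = $1,298.2637

$1,298.26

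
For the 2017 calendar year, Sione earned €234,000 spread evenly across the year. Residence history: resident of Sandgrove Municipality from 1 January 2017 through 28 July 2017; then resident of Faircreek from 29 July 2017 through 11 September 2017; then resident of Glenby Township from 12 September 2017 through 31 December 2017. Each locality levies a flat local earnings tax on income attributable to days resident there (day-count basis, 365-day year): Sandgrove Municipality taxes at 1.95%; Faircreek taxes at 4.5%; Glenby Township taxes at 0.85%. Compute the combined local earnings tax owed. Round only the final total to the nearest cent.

€4,515.88

Sandgrove Municipality, 1 January – 28 July 2017: 209 days → €234,000 × 1.95% × 209/365 = €2,612.7863
Faircreek, 29 July – 11 September 2017: 45 days → €234,000 × 4.5% × 45/365 = €1,298.2192
Glenby Township, 12 September – 31 December 2017: 111 days → €234,000 × 0.85% × 111/365 = €604.8740
Total = €4,515.8795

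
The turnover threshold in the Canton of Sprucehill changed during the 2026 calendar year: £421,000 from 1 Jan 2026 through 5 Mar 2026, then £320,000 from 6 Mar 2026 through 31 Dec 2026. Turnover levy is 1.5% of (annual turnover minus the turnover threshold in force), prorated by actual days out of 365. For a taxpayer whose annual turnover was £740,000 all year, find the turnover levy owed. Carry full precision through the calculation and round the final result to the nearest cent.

1 Jan – 5 Mar 2026: 64 days, exemption £421,000 → (£740,000 − £421,000) × 1.5% × 64/365 = £839.0137
6 Mar – 31 Dec 2026: 301 days, exemption £320,000 → (£740,000 − £320,000) × 1.5% × 301/365 = £5,195.3425
Total = £6,034.3562

£6,034.36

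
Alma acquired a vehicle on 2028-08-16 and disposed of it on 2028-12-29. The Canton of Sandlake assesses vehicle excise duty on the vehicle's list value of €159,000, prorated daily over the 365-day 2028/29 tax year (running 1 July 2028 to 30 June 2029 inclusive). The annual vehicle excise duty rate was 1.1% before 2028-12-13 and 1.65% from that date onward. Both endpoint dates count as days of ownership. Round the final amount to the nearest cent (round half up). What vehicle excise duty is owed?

2028-08-16 to 2028-12-12: 119 days at 1.1% → €159,000 × 1.1% × 119/365 = €570.2219
2028-12-13 to 2028-12-29: 17 days at 1.65% → €159,000 × 1.65% × 17/365 = €122.1904
Total = €692.4123

€692.41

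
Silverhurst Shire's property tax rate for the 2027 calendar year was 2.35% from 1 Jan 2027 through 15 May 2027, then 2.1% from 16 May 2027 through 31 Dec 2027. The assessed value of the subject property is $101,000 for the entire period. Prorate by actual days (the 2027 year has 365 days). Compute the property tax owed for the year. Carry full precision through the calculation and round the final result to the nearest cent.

1 Jan – 15 May 2027: 135 days at 2.35% → $101,000 × 2.35% × 135/365 = $877.8699
16 May – 31 Dec 2027: 230 days at 2.1% → $101,000 × 2.1% × 230/365 = $1,336.5205
Total = $2,214.3904

$2,214.39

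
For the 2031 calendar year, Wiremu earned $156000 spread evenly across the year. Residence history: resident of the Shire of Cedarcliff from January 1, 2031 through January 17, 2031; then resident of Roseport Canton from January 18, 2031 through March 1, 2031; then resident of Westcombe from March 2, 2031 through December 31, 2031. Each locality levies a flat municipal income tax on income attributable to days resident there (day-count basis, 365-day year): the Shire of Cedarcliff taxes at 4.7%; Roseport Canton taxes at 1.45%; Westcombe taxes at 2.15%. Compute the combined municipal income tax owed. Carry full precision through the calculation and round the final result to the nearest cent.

$3410.63

The Shire of Cedarcliff, January 1 – January 17, 2031: 17 days → $156000 × 4.7% × 17/365 = $341.4904
Roseport Canton, January 18 – March 1, 2031: 43 days → $156000 × 1.45% × 43/365 = $266.4822
Westcombe, March 2 – December 31, 2031: 305 days → $156000 × 2.15% × 305/365 = $2802.6575
Total = $3410.6301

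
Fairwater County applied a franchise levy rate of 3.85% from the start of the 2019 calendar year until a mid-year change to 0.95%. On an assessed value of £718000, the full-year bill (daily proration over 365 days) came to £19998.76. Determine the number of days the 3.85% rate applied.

Let d = days at the first rate; then 365 − d days at the second rate.
£718000 × [3.85%·d + 0.95%·(365−d)] / 365 = £19998.76
Solving gives d = 231, so the new rate took effect on 20 Aug 2019.

231 days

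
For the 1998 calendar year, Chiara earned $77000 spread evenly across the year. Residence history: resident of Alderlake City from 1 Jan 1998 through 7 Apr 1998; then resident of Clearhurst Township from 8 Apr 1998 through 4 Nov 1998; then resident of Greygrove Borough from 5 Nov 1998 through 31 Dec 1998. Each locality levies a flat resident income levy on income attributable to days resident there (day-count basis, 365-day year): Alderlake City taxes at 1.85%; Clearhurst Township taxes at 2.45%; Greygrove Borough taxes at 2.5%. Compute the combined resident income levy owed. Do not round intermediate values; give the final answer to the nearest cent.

Alderlake City, 1 Jan – 7 Apr 1998: 97 days → $77000 × 1.85% × 97/365 = $378.5658
Clearhurst Township, 8 Apr – 4 Nov 1998: 211 days → $77000 × 2.45% × 211/365 = $1090.5521
Greygrove Borough, 5 Nov – 31 Dec 1998: 57 days → $77000 × 2.5% × 57/365 = $300.6164
Total = $1769.7342

$1769.73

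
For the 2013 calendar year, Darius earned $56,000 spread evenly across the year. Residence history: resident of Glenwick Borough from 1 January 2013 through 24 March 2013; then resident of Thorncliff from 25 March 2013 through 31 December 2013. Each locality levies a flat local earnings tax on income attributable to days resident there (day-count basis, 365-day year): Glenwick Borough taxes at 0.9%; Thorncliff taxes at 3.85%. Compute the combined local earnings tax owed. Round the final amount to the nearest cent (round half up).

$1,780.34

Glenwick Borough, 1 January – 24 March 2013: 83 days → $56,000 × 0.9% × 83/365 = $114.6082
Thorncliff, 25 March – 31 December 2013: 282 days → $56,000 × 3.85% × 282/365 = $1,665.7315
Total = $1,780.3397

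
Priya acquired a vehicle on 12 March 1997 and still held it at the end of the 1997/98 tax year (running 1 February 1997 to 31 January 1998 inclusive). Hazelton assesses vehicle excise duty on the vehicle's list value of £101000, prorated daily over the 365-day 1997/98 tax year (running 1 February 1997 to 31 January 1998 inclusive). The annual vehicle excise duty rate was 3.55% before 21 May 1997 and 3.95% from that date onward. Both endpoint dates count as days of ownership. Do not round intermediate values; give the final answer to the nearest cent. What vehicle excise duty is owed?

12 March – 20 May 1997: 70 days at 3.55% → £101000 × 3.55% × 70/365 = £687.6301
21 May 1997 – 31 January 1998: 256 days at 3.95% → £101000 × 3.95% × 256/365 = £2798.1151
Total = £3485.7452

£3485.75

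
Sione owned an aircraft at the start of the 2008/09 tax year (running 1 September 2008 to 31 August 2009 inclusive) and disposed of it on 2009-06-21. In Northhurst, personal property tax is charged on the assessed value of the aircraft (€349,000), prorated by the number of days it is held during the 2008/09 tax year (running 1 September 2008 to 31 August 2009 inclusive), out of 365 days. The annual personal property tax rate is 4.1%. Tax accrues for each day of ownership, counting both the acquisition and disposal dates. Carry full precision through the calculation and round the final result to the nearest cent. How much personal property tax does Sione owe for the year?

€11,525.61

Days held (2008-09-01 to 2009-06-21): 294 out of 365
Tax = €349,000 × 4.1% × 294/365 = €11,525.6055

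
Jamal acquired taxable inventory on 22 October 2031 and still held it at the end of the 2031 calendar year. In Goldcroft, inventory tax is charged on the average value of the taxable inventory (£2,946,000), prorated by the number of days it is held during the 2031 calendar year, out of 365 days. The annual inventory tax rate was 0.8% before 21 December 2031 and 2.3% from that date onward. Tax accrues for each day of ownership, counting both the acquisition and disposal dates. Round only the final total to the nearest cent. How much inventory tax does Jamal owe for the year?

£5,916.21

22 October – 20 December 2031: 60 days at 0.8% → £2,946,000 × 0.8% × 60/365 = £3,874.1918
21 December – 31 December 2031: 11 days at 2.3% → £2,946,000 × 2.3% × 11/365 = £2,042.0219
Total = £5,916.2137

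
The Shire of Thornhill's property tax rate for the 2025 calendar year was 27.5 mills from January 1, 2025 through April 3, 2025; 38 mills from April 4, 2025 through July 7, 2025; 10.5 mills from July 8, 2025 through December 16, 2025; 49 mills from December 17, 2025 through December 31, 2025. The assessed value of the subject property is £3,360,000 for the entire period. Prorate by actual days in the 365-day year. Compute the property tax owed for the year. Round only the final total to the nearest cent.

January 1 – April 3, 2025: 93 days at 27.5 mills → £3,360,000 × 2.75% × 93/365 = £23,543.0137
April 4 – July 7, 2025: 95 days at 38 mills → £3,360,000 × 3.8% × 95/365 = £33,231.7808
July 8 – December 16, 2025: 162 days at 10.5 mills → £3,360,000 × 1.05% × 162/365 = £15,658.5205
December 17 – December 31, 2025: 15 days at 49 mills → £3,360,000 × 4.9% × 15/365 = £6,766.0274
Total = £79,199.3425

£79,199.34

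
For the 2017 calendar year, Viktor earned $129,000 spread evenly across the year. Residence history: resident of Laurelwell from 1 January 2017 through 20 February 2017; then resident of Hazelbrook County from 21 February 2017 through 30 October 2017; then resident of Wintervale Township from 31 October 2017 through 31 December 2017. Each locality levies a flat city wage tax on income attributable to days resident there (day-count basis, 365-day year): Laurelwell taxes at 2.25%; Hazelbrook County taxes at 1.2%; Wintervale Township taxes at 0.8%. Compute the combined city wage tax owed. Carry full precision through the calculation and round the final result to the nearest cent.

$1,649.61

Laurelwell, 1 January – 20 February 2017: 51 days → $129,000 × 2.25% × 51/365 = $405.5548
Hazelbrook County, 21 February – 30 October 2017: 252 days → $129,000 × 1.2% × 252/365 = $1,068.7562
Wintervale Township, 31 October – 31 December 2017: 62 days → $129,000 × 0.8% × 62/365 = $175.2986
Total = $1,649.6096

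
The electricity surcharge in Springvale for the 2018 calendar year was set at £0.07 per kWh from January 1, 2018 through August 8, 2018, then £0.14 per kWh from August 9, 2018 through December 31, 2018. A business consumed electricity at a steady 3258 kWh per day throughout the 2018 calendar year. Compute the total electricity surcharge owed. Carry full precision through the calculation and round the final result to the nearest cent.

January 1 – August 8, 2018: 220 days × 3258 kWh/day = 716,760 kWh at £0.07/kWh → £50,173.20
August 9 – December 31, 2018: 145 days × 3258 kWh/day = 472,410 kWh at £0.14/kWh → £66,137.40

£116,310.60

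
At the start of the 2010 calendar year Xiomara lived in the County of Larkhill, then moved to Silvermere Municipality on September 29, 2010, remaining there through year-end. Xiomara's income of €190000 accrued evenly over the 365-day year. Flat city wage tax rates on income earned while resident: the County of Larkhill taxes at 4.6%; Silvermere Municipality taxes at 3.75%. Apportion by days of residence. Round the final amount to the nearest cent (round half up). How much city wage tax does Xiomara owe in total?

€8324.08

The County of Larkhill, January 1 – September 28, 2010: 271 days → €190000 × 4.6% × 271/365 = €6489.1507
Silvermere Municipality, September 29 – December 31, 2010: 94 days → €190000 × 3.75% × 94/365 = €1834.9315
Total = €8324.0822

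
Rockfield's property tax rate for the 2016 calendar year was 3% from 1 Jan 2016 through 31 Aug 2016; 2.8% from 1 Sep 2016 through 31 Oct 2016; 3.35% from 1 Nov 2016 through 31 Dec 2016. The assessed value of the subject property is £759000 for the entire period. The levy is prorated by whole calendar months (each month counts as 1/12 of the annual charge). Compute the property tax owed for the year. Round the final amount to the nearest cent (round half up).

1 Jan – 31 Aug 2016: 8 months at 3% → £759000 × 3% × 8/12 = £15180.0000
1 Sep – 31 Oct 2016: 2 months at 2.8% → £759000 × 2.8% × 2/12 = £3542.0000
1 Nov – 31 Dec 2016: 2 months at 3.35% → £759000 × 3.35% × 2/12 = £4237.7500
Total = £22959.7500

£22959.75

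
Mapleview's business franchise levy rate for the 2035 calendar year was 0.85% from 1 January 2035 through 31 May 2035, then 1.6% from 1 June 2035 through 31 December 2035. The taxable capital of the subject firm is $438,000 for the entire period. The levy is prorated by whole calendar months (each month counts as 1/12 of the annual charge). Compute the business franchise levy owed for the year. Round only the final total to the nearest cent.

$5,639.25

1 January – 31 May 2035: 5 months at 0.85% → $438,000 × 0.85% × 5/12 = $1,551.2500
1 June – 31 December 2035: 7 months at 1.6% → $438,000 × 1.6% × 7/12 = $4,088.0000
Total = $5,639.2500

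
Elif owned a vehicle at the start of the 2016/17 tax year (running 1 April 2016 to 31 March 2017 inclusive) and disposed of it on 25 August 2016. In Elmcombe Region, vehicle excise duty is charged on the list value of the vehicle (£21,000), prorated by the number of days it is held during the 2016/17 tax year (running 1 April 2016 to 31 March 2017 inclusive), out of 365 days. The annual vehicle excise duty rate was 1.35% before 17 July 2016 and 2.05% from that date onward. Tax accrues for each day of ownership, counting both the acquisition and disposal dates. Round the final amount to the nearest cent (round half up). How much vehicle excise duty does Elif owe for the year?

1 April – 16 July 2016: 107 days at 1.35% → £21,000 × 1.35% × 107/365 = £83.1082
17 July – 25 August 2016: 40 days at 2.05% → £21,000 × 2.05% × 40/365 = £47.1781
Total = £130.2863

£130.29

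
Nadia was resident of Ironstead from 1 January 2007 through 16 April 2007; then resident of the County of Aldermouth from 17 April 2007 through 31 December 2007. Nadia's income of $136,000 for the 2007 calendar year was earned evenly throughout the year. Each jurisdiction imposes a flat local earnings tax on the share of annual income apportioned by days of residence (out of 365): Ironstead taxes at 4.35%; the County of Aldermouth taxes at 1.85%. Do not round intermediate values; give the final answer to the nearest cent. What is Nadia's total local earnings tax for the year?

Ironstead, 1 January – 16 April 2007: 106 days → $136,000 × 4.35% × 106/365 = $1,718.0712
The County of Aldermouth, 17 April – 31 December 2007: 259 days → $136,000 × 1.85% × 259/365 = $1,785.3260
Total = $3,503.3973

$3,503.40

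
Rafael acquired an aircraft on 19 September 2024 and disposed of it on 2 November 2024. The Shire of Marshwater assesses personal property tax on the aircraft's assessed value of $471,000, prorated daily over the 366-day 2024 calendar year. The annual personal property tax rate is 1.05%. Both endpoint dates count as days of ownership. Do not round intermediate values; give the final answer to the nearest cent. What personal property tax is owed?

$608.05

Days held (19 September – 2 November 2024): 45 out of 366
Tax = $471,000 × 1.05% × 45/366 = $608.0533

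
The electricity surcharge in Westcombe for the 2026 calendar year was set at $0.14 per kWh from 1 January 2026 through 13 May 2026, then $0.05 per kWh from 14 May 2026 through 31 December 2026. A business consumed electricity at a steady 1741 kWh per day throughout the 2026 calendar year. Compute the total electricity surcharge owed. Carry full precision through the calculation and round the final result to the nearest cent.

1 January – 13 May 2026: 133 days × 1741 kWh/day = 231,553 kWh at $0.14/kWh → $32,417.42
14 May – 31 December 2026: 232 days × 1741 kWh/day = 403,912 kWh at $0.05/kWh → $20,195.60

$52,613.02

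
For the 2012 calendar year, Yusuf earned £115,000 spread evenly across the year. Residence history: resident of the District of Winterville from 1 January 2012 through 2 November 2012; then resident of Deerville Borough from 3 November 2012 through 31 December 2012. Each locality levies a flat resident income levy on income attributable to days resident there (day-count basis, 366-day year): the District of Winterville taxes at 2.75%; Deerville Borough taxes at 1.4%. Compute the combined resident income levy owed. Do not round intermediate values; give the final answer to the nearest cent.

The District of Winterville, 1 January – 2 November 2012: 307 days → £115,000 × 2.75% × 307/366 = £2,652.6981
Deerville Borough, 3 November – 31 December 2012: 59 days → £115,000 × 1.4% × 59/366 = £259.5355
Total = £2,912.2336

£2,912.23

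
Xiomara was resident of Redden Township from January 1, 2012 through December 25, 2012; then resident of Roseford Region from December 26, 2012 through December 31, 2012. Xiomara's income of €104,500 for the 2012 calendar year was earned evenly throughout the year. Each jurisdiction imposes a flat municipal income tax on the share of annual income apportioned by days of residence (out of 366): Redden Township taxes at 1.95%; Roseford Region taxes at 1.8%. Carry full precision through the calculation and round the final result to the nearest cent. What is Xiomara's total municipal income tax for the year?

€2,035.18

Redden Township, January 1 – December 25, 2012: 360 days → €104,500 × 1.95% × 360/366 = €2,004.3443
Roseford Region, December 26 – December 31, 2012: 6 days → €104,500 × 1.8% × 6/366 = €30.8361
Total = €2,035.1803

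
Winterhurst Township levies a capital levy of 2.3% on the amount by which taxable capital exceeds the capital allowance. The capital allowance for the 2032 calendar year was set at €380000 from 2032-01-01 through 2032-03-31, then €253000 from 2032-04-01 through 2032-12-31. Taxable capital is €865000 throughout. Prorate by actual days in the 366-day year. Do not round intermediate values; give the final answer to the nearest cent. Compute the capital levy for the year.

2032-01-01 to 2032-03-31: 91 days, exemption €380000 → (€865000 − €380000) × 2.3% × 91/366 = €2773.5109
2032-04-01 to 2032-12-31: 275 days, exemption €253000 → (€865000 − €253000) × 2.3% × 275/366 = €10576.2295
Total = €13349.7404

€13349.74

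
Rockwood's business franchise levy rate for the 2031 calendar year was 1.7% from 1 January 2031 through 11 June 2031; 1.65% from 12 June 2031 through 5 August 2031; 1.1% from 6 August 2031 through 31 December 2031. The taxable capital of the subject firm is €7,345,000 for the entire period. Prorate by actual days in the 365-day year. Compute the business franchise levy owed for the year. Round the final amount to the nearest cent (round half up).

€106,442.13

1 January – 11 June 2031: 162 days at 1.7% → €7,345,000 × 1.7% × 162/365 = €55,419.5342
12 June – 5 August 2031: 55 days at 1.65% → €7,345,000 × 1.65% × 55/365 = €18,261.8836
6 August – 31 December 2031: 148 days at 1.1% → €7,345,000 × 1.1% × 148/365 = €32,760.7123
Total = €106,442.1301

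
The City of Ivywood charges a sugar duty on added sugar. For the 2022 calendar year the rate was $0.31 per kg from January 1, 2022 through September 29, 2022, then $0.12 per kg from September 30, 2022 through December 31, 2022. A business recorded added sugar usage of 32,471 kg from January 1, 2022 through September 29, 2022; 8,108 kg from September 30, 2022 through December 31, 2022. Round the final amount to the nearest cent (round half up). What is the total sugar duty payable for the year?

$11038.97

January 1 – September 29, 2022: 32,471 kg at $0.31/kg → $10066.01
September 30 – December 31, 2022: 8,108 kg at $0.12/kg → $972.96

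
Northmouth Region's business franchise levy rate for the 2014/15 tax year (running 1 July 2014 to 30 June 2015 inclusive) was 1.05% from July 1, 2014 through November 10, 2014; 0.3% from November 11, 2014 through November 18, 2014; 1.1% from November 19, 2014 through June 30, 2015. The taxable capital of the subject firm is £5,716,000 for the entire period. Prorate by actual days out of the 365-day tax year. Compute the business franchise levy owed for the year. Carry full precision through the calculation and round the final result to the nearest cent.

July 1 – November 10, 2014: 133 days at 1.05% → £5,716,000 × 1.05% × 133/365 = £21,869.5726
November 11 – November 18, 2014: 8 days at 0.3% → £5,716,000 × 0.3% × 8/365 = £375.8466
November 19, 2014 – June 30, 2015: 224 days at 1.1% → £5,716,000 × 1.1% × 224/365 = £38,586.9151
Total = £60,832.3342

£60,832.33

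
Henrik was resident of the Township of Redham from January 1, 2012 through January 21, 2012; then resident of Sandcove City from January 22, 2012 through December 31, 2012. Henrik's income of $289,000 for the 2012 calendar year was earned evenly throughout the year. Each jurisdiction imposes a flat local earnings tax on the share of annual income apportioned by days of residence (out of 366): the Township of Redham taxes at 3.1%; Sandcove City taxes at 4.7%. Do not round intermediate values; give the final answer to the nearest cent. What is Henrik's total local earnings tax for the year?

$13,317.69

The Township of Redham, January 1 – January 21, 2012: 21 days → $289,000 × 3.1% × 21/366 = $514.0410
Sandcove City, January 22 – December 31, 2012: 345 days → $289,000 × 4.7% × 345/366 = $12,803.6475
Total = $13,317.6885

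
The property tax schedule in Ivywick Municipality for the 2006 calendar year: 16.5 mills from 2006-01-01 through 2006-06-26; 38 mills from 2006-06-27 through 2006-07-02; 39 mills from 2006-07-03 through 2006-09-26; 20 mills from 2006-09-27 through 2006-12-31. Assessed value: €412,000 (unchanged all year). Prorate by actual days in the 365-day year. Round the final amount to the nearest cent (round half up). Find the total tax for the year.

2006-01-01 to 2006-06-26: 177 days at 16.5 mills → €412,000 × 1.65% × 177/365 = €3,296.5644
2006-06-27 to 2006-07-02: 6 days at 38 mills → €412,000 × 3.8% × 6/365 = €257.3589
2006-07-03 to 2006-09-26: 86 days at 39 mills → €412,000 × 3.9% × 86/365 = €3,785.8849
2006-09-27 to 2006-12-31: 96 days at 20 mills → €412,000 × 2% × 96/365 = €2,167.2329
Total = €9,507.0411

€9,507.04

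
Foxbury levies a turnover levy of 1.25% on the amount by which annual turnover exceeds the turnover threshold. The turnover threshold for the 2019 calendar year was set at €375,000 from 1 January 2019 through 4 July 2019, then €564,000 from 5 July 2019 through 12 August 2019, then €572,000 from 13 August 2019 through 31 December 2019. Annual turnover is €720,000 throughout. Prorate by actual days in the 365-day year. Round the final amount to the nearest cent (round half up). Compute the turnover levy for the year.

€3,108.80

1 January – 4 July 2019: 185 days, exemption €375,000 → (€720,000 − €375,000) × 1.25% × 185/365 = €2,185.7877
5 July – 12 August 2019: 39 days, exemption €564,000 → (€720,000 − €564,000) × 1.25% × 39/365 = €208.3562
13 August – 31 December 2019: 141 days, exemption €572,000 → (€720,000 − €572,000) × 1.25% × 141/365 = €714.6575
Total = €3,108.8014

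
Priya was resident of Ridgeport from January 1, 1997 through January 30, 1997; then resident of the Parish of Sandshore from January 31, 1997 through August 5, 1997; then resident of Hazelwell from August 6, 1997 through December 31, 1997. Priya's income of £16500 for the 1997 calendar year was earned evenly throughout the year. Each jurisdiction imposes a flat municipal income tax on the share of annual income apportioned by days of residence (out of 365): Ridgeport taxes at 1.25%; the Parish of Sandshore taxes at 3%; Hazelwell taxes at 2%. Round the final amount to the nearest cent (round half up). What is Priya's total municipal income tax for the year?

£404.36

Ridgeport, January 1 – January 30, 1997: 30 days → £16500 × 1.25% × 30/365 = £16.9521
The Parish of Sandshore, January 31 – August 5, 1997: 187 days → £16500 × 3% × 187/365 = £253.6027
Hazelwell, August 6 – December 31, 1997: 148 days → £16500 × 2% × 148/365 = £133.8082
Total = £404.3630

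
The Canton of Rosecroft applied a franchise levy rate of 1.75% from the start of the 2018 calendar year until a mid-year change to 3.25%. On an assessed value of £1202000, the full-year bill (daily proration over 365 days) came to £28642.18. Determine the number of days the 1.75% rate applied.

211 days

Let d = days at the first rate; then 365 − d days at the second rate.
£1202000 × [1.75%·d + 3.25%·(365−d)] / 365 = £28642.18
Solving gives d = 211, so the new rate took effect on 31 July 2018.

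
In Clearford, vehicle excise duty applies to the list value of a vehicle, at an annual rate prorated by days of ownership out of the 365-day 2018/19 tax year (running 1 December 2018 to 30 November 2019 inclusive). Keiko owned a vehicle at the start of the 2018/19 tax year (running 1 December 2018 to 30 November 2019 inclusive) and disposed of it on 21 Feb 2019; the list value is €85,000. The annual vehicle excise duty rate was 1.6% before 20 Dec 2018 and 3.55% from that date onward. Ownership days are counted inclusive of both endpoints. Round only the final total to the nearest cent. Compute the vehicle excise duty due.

1 Dec – 19 Dec 2018: 19 days at 1.6% → €85,000 × 1.6% × 19/365 = €70.7945
20 Dec 2018 – 21 Feb 2019: 64 days at 3.55% → €85,000 × 3.55% × 64/365 = €529.0959
Total = €599.8904

€599.89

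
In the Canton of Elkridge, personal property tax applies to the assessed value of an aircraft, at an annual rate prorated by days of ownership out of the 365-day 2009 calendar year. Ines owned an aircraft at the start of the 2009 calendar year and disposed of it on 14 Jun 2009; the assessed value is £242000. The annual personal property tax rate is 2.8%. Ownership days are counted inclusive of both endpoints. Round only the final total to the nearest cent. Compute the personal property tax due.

£3063.12

Days held (1 Jan – 14 Jun 2009): 165 out of 365
Tax = £242000 × 2.8% × 165/365 = £3063.1233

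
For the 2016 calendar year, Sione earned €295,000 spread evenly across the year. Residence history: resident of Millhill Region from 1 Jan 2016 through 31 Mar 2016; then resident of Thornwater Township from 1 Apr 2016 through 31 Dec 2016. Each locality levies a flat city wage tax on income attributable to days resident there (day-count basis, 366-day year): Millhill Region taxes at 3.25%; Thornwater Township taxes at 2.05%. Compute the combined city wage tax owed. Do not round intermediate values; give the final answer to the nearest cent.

Millhill Region, 1 Jan – 31 Mar 2016: 91 days → €295,000 × 3.25% × 91/366 = €2,383.7773
Thornwater Township, 1 Apr – 31 Dec 2016: 275 days → €295,000 × 2.05% × 275/366 = €4,543.8866
Total = €6,927.6639

€6,927.66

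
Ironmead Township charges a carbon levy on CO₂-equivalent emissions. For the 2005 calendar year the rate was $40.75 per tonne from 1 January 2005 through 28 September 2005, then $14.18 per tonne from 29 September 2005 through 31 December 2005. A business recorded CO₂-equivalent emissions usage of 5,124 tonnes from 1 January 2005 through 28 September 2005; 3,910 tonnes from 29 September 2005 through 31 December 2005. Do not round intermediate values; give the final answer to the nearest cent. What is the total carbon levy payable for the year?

$264,246.80

1 January – 28 September 2005: 5,124 tonnes at $40.75/tonne → $208,803.00
29 September – 31 December 2005: 3,910 tonnes at $14.18/tonne → $55,443.80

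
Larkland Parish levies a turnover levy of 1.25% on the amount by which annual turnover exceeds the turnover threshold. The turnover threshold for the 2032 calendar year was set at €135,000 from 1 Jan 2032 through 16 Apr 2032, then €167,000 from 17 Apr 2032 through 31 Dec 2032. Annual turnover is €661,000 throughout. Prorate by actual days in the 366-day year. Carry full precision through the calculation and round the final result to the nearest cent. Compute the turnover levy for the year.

€6,291.94

1 Jan – 16 Apr 2032: 107 days, exemption €135,000 → (€661,000 − €135,000) × 1.25% × 107/366 = €1,922.1995
17 Apr – 31 Dec 2032: 259 days, exemption €167,000 → (€661,000 − €167,000) × 1.25% × 259/366 = €4,369.7404
Total = €6,291.9399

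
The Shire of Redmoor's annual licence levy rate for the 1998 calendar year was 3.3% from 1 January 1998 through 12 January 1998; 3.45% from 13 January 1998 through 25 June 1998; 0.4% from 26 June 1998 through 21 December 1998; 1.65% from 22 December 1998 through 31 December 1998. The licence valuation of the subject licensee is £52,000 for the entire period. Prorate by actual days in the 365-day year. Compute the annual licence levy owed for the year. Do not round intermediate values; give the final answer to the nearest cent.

£988.00

1 January – 12 January 1998: 12 days at 3.3% → £52,000 × 3.3% × 12/365 = £56.4164
13 January – 25 June 1998: 164 days at 3.45% → £52,000 × 3.45% × 164/365 = £806.0712
26 June – 21 December 1998: 179 days at 0.4% → £52,000 × 0.4% × 179/365 = £102.0055
22 December – 31 December 1998: 10 days at 1.65% → £52,000 × 1.65% × 10/365 = £23.5068
Total = £988.0000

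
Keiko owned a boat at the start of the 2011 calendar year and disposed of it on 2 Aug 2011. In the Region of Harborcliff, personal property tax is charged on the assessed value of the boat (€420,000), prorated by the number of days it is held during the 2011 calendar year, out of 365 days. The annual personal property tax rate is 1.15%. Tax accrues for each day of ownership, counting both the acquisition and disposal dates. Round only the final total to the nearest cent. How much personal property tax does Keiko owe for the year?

Days held (1 Jan – 2 Aug 2011): 214 out of 365
Tax = €420,000 × 1.15% × 214/365 = €2,831.8356

€2,831.84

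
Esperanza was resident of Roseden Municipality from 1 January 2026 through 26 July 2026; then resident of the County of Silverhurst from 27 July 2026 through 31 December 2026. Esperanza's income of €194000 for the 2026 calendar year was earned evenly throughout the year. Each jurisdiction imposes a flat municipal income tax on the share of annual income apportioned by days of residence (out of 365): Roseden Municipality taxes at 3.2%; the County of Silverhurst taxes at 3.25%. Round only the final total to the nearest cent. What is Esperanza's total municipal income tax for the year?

Roseden Municipality, 1 January – 26 July 2026: 207 days → €194000 × 3.2% × 207/365 = €3520.7014
The County of Silverhurst, 27 July – 31 December 2026: 158 days → €194000 × 3.25% × 158/365 = €2729.2877
Total = €6249.9890

€6249.99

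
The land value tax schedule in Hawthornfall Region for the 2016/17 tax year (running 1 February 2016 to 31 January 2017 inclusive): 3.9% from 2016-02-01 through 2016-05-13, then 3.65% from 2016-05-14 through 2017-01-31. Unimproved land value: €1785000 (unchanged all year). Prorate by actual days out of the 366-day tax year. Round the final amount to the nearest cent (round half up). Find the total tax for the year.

€66408.34

2016-02-01 to 2016-05-13: 103 days at 3.9% → €1785000 × 3.9% × 103/366 = €19591.1066
2016-05-14 to 2017-01-31: 263 days at 3.65% → €1785000 × 3.65% × 263/366 = €46817.2336
Total = €66408.3402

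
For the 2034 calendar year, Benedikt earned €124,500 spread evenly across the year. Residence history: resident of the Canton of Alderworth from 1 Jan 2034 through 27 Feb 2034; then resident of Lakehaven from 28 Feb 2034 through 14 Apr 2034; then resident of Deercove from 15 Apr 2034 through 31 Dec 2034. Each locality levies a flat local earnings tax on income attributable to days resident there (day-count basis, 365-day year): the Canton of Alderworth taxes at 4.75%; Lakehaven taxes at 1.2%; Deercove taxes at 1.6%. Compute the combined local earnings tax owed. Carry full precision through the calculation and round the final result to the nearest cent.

The Canton of Alderworth, 1 Jan – 27 Feb 2034: 58 days → €124,500 × 4.75% × 58/365 = €939.7192
Lakehaven, 28 Feb – 14 Apr 2034: 46 days → €124,500 × 1.2% × 46/365 = €188.2849
Deercove, 15 Apr – 31 Dec 2034: 261 days → €124,500 × 1.6% × 261/365 = €1,424.4164
Total = €2,552.4205

€2,552.42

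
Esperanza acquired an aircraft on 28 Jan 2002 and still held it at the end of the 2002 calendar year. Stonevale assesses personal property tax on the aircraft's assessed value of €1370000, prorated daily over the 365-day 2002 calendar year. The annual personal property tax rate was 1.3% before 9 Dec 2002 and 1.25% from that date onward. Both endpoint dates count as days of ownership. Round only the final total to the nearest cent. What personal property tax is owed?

28 Jan – 8 Dec 2002: 315 days at 1.3% → €1370000 × 1.3% × 315/365 = €15370.2740
9 Dec – 31 Dec 2002: 23 days at 1.25% → €1370000 × 1.25% × 23/365 = €1079.1096
Total = €16449.3836

€16449.38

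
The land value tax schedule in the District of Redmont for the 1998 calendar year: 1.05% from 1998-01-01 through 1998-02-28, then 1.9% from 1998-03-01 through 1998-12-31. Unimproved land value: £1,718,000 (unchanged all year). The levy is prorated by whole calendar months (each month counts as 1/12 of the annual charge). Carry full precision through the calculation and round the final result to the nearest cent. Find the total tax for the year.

1998-01-01 to 1998-02-28: 2 months at 1.05% → £1,718,000 × 1.05% × 2/12 = £3,006.5000
1998-03-01 to 1998-12-31: 10 months at 1.9% → £1,718,000 × 1.9% × 10/12 = £27,201.6667
Total = £30,208.1667

£30,208.17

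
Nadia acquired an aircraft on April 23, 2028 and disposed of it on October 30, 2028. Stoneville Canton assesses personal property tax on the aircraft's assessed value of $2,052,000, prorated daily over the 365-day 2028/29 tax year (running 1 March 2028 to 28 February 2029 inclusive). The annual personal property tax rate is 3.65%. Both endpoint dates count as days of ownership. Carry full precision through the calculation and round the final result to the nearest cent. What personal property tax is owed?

$39,193.20

Days held (April 23 – October 30, 2028): 191 out of 365
Tax = $2,052,000 × 3.65% × 191/365 = $39,193.2000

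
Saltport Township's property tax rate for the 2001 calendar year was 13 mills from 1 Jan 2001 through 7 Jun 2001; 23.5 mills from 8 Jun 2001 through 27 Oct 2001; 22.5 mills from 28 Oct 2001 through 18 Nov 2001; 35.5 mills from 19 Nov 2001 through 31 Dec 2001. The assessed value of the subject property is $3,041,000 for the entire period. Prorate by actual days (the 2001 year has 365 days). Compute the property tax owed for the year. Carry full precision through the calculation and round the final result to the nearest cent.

$61,757.29

1 Jan – 7 Jun 2001: 158 days at 13 mills → $3,041,000 × 1.3% × 158/365 = $17,112.9151
8 Jun – 27 Oct 2001: 142 days at 23.5 mills → $3,041,000 × 2.35% × 142/365 = $27,802.2384
28 Oct – 18 Nov 2001: 22 days at 22.5 mills → $3,041,000 × 2.25% × 22/365 = $4,124.0959
19 Nov – 31 Dec 2001: 43 days at 35.5 mills → $3,041,000 × 3.55% × 43/365 = $12,718.0452
Total = $61,757.2945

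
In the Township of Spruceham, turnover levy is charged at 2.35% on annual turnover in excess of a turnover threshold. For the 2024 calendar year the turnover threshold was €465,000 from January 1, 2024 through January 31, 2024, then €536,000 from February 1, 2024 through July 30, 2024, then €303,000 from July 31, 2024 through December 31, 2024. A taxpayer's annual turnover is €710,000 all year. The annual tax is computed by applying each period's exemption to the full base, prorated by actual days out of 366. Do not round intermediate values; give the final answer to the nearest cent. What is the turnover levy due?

€6,534.22

January 1 – January 31, 2024: 31 days, exemption €465,000 → (€710,000 − €465,000) × 2.35% × 31/366 = €487.6571
February 1 – July 30, 2024: 181 days, exemption €536,000 → (€710,000 − €536,000) × 2.35% × 181/366 = €2,022.1557
July 31 – December 31, 2024: 154 days, exemption €303,000 → (€710,000 − €303,000) × 2.35% × 154/366 = €4,024.4071
Total = €6,534.2199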